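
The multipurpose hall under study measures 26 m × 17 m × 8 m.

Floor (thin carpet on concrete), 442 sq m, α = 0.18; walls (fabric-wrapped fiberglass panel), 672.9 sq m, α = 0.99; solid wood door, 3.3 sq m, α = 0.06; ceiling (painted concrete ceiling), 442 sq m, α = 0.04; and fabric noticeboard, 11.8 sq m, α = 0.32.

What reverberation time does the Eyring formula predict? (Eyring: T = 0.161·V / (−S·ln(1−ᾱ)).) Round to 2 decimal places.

0.54 s

Total surface area S = 442 + 672.9 + 3.3 + 442 + 11.8 = 1572.0 sq m.
Σ(Sᵢαᵢ) = 442×0.18 + 672.9×0.99 + 3.3×0.06 + 442×0.04 + 11.8×0.32 = 767.385.
Mean coefficient ᾱ = A/S = 0.4882.
−S·ln(1−ᾱ) = −1572.0 × ln(1 − 0.4882) = 1052.959.
V = 26 × 17 × 8 = 3536 m³.
RT60 = 0.161 × 3536 / 1052.959 = 0.54 s.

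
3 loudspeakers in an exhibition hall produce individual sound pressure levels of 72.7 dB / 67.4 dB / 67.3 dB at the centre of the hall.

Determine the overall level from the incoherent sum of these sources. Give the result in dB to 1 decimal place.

Converting to relative power and adding: 10^(72.7/10) + 10^(67.4/10) + 10^(67.3/10) = 2.949e+07.
L_total = 10·log₁₀(2.949e+07) = 74.7 dB.

74.7 dB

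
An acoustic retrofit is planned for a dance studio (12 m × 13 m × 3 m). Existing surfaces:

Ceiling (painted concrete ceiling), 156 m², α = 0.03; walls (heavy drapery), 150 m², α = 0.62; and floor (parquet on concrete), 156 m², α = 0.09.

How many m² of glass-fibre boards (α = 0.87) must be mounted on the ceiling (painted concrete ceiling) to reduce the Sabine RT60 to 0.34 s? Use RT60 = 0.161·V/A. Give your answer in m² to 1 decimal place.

Summing Sᵢαᵢ: 4.680 + 93.000 + 14.040 → A₁ = 111.720 sabins.
V = 468 m³. Target absorption A₂ = 0.161 × 468 / 0.34 = 221.612 sabins.
ΔA needed = 221.612 − 111.720 = 109.892 sabins.
Each m² of panel replacing the ceiling (painted concrete ceiling) adds (0.87 − 0.03) = 0.84 sabins.
Area = ΔA/Δα = 109.892/0.84 = 130.8 m².

130.8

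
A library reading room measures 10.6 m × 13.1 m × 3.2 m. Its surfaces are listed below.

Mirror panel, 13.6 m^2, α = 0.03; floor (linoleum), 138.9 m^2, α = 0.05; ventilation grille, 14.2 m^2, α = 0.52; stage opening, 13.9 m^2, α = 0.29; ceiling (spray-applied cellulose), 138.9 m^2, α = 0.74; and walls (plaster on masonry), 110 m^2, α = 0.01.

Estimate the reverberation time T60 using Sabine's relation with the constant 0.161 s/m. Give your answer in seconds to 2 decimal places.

0.58 sec

A = Σ Sᵢαᵢ = 13.6*0.03 + 138.9*0.05 + 14.2*0.52 + 13.9*0.29 + 138.9*0.74 + 110*0.01 = 122.654 sabins.
Room volume: 444.352 m³.
Sabine: RT60 = 0.161 × 444.352 / 122.654 = 0.58 s.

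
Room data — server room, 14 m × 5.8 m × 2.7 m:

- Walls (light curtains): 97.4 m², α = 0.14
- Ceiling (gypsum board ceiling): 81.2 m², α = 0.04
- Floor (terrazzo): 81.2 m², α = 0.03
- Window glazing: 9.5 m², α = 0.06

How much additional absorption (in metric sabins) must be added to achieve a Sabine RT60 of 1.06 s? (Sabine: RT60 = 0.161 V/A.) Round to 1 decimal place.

13.4 sabins

Summing Sᵢαᵢ: 13.636 + 3.248 + 2.436 + 0.570 → A₁ = 19.890 sabins.
Target A₂ = 0.161·219.24/1.06 = 33.300 sabins (V = 219.24 m³).
Additional absorption ΔA = 33.300 − 19.890 = 13.4 sabins.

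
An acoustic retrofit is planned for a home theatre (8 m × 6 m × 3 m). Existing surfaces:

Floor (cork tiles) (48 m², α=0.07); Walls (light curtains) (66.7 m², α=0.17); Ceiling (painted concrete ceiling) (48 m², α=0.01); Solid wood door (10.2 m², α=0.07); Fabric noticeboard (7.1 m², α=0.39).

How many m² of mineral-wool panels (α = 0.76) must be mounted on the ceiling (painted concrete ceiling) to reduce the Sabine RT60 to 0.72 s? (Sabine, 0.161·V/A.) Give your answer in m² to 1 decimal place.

Total absorption A₁ = 48·0.07 + 66.7·0.17 + 48·0.01 + 10.2·0.07 + 7.1·0.39
  = 3.360 + 11.339 + 0.480 + 0.714 + 2.769 = 18.662 m² sabins.
Required A₂ = 0.161·144/0.72 = 32.200 sabins.
ΔA needed = 32.200 − 18.662 = 13.538 sabins.
Each m² of panel replacing the ceiling (painted concrete ceiling) adds (0.76 − 0.01) = 0.75 sabins.
Panel area = 13.538 / 0.75 = 18.1 m².

18.1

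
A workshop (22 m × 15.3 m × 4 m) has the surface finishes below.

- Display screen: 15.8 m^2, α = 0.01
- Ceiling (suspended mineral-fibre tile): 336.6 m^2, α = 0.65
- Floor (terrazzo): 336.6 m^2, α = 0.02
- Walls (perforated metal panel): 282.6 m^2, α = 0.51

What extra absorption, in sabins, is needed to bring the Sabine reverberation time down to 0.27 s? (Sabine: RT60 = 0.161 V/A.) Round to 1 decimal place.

Total absorption A₁ = 15.8×0.01 + 336.6×0.65 + 336.6×0.02 + 282.6×0.51
  = 0.158 + 218.790 + 6.732 + 144.126 = 369.806 m^2 sabins.
Target A₂ = 0.161·1346.4/0.27 = 802.853 sabins (V = 1346.4 m³).
Additional absorption ΔA = 802.853 − 369.806 = 433.0 sabins.

433.0 sabins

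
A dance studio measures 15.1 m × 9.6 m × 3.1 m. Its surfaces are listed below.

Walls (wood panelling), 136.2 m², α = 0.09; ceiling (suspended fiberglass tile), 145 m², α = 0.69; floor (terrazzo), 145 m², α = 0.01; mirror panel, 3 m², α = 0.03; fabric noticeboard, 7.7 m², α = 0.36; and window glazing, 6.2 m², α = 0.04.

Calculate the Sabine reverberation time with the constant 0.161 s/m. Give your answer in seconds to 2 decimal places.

Equivalent absorption area: A = 136.2*0.09 + 145*0.69 + 145*0.01 + 3*0.03 + 7.7*0.36 + 6.2*0.04 = 116.868 m².
Volume V = 15.1 × 9.6 × 3.1 = 449.376 m³.
Sabine: RT60 = 0.161 × 449.376 / 116.868 = 0.62 s.

0.62 s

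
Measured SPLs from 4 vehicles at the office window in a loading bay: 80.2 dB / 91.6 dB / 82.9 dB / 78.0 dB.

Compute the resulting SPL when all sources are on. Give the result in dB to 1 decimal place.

Converting to relative power and adding: 10^(80.2/10) + 10^(91.6/10) + 10^(82.9/10) + 10^(78.0/10) = 1.808e+09.
L_total = 10·log₁₀(1.808e+09) = 92.6 dB.

92.6 dB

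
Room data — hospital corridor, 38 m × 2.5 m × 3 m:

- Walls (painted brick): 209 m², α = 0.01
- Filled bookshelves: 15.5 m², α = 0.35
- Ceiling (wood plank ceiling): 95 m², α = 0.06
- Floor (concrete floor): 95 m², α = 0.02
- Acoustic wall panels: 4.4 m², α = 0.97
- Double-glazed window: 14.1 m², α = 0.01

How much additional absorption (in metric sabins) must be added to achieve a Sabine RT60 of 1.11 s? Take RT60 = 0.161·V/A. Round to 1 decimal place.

Equivalent absorption area: A₁ = 209×0.01 + 15.5×0.35 + 95×0.06 + 95×0.02 + 4.4×0.97 + 14.1×0.01 = 19.524 m².
For T = 1.11 s, need A₂ = 0.161·V/T = 0.161·285/1.11 = 41.338 sabins.
Shortfall: 41.338 − 19.524 = 21.8 sabins.

21.8 sabins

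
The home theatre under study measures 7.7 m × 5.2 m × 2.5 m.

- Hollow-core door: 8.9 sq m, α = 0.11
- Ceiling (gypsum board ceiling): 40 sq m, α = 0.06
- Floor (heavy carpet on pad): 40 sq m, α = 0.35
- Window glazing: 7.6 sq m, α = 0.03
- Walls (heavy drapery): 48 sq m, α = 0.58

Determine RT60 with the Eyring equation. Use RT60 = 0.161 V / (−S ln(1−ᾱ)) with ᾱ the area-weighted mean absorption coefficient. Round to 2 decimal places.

0.30 sec

Total surface area S = 8.9 + 40 + 40 + 7.6 + 48 = 144.5 sq m.
Absorption A = 8.9×0.11 + 40×0.06 + 40×0.35 + 7.6×0.03 + 48×0.58 = 45.447 sabins.
ᾱ = 45.447 / 144.5 = 0.3145.
Eyring denominator: −S ln(1−ᾱ) = 54.564.
V = 7.7 × 5.2 × 2.5 = 100.1 m³.
T = 0.161·V/[−S·ln(1−ᾱ)] = 0.161·100.1/54.564 = 0.30 s.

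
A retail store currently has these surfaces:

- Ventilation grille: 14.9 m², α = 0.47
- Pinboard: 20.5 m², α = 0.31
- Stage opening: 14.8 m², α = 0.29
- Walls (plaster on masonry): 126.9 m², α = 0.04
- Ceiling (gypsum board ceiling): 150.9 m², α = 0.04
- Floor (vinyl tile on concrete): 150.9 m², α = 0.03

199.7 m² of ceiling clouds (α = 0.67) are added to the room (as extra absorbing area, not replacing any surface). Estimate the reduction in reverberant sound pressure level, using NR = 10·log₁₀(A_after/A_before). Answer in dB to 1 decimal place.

7.0 dB

Equivalent absorption area: A_before = 14.9·0.47 + 20.5·0.31 + 14.8·0.29 + 126.9·0.04 + 150.9·0.04 + 150.9·0.03 = 33.289 m².
Added absorption = 199.7 × 0.67 = 133.799 sabins.
A_after = 33.289 + 133.799 = 167.088 sabins.
Reduction = 10 log₁₀(A_after/A_before) = 10 log₁₀(5.0193) = 7.0 dB.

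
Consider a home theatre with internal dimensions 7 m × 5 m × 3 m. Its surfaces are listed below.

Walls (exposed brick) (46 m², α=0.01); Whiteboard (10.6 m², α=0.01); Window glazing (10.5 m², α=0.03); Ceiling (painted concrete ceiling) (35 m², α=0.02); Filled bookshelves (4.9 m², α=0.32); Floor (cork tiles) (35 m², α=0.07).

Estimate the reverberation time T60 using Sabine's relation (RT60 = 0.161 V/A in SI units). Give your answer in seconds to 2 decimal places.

3.02 s

Total absorption A = 46·0.01 + 10.6·0.01 + 10.5·0.03 + 35·0.02 + 4.9·0.32 + 35·0.07
  = 0.460 + 0.106 + 0.315 + 0.700 + 1.568 + 2.450 = 5.599 m² sabins.
V = 7·5·3 = 105 m³.
RT60 = 0.161 · V / A = 0.161 × 105 / 5.599 = 3.02 s.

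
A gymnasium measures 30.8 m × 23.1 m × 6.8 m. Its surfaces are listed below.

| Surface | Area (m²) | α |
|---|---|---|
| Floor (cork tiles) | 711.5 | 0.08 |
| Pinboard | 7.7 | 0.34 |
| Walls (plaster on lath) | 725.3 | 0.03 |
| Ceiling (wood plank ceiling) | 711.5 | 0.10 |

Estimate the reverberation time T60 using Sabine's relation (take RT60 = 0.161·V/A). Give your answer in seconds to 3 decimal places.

5.110 seconds

A = Σ Sᵢαᵢ = 711.5·0.08 + 7.7·0.34 + 725.3·0.03 + 711.5·0.10 = 152.447 sabins.
Room volume: 4838.064 m³.
RT60 = 0.161 · V / A = 0.161 × 4838.064 / 152.447 = 5.110 s.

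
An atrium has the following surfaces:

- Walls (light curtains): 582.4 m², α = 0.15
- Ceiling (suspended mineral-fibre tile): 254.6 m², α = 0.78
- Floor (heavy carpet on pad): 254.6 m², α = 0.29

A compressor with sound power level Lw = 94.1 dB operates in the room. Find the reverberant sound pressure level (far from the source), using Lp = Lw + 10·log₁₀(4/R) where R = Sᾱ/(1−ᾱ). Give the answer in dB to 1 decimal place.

72.8 dB

Σ(Sᵢαᵢ) = 582.4×0.15 + 254.6×0.78 + 254.6×0.29 = 359.782; total area S = 1091.6 m².
ᾱ = 0.3296, so room constant R = A/(1−ᾱ) = 536.668 m².
Lp = 94.1 + 10·log₁₀(4/536.668) = 94.1 + (-21.28) = 72.8 dB.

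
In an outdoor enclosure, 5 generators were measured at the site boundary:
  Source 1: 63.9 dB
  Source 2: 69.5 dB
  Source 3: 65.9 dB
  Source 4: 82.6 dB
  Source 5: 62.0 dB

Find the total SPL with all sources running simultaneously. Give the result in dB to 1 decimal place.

Converting to relative power and adding: 10^(63.9/10) + 10^(69.5/10) + 10^(65.9/10) + 10^(82.6/10) + 10^(62.0/10) = 1.988e+08.
Back to dB: 10·log₁₀ Σ = 83.0 dB.

83.0 dB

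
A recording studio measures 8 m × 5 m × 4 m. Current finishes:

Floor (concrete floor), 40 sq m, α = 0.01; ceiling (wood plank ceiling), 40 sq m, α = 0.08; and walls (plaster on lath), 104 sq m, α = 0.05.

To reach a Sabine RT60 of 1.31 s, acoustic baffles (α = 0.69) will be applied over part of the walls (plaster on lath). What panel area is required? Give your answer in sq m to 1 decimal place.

Summing Sᵢαᵢ: 0.400 + 3.200 + 5.200 → A₁ = 8.800 sabins.
Required A₂ = 0.161·160/1.31 = 19.664 sabins.
Absorption to add: 19.664 − 8.800 = 10.864 sabins.
Each sq m of panel replacing the walls (plaster on lath) adds (0.69 − 0.05) = 0.64 sabins.
Area = ΔA/Δα = 10.864/0.64 = 17.0 sq m.

17.0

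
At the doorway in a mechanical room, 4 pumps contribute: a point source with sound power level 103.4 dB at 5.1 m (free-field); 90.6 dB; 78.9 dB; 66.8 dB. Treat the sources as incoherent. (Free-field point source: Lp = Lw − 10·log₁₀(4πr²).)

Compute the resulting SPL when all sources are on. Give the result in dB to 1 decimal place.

91.1 dB

Source at 5.1 m: Lp = 103.4 − 10·log₁₀(4π·5.1²) = 103.4 − 10·log₁₀(326.851) = 78.3 dB.
Sum in the linear (power) domain: Σ 10^(Lᵢ/10) = 10^(78.3/10) + 10^(90.6/10) + 10^(78.9/10) + 10^(66.8/10) = 1.298e+09.
Combined level = 10 log₁₀(1.298e+09) = 91.1 dB.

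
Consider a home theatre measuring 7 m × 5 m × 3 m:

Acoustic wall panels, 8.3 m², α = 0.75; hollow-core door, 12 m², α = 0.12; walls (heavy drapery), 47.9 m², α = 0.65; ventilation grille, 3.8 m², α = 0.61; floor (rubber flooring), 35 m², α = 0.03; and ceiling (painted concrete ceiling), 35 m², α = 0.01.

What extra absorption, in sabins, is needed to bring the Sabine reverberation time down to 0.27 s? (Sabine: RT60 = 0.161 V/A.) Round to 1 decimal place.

Total absorption A₁ = 8.3·0.75 + 12·0.12 + 47.9·0.65 + 3.8·0.61 + 35·0.03 + 35·0.01
  = 6.225 + 1.440 + 31.135 + 2.318 + 1.050 + 0.350 = 42.518 m² sabins.
For T = 0.27 s, need A₂ = 0.161·V/T = 0.161·105/0.27 = 62.611 sabins.
ΔA = A₂ − A₁ = 62.611 − 42.518 = 20.1 sabins.

20.1 sabins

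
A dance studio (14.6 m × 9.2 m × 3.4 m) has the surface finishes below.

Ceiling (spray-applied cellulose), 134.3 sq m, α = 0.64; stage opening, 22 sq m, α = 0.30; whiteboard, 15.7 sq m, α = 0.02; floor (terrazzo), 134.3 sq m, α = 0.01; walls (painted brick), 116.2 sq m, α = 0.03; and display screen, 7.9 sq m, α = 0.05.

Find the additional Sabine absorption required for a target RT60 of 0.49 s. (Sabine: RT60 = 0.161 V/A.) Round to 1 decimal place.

52.0 sabins

Total absorption A₁ = 134.3×0.64 + 22×0.30 + 15.7×0.02 + 134.3×0.01 + 116.2×0.03 + 7.9×0.05
  = 85.952 + 6.600 + 0.314 + 1.343 + 3.486 + 0.395 = 98.090 sq m sabins.
Target A₂ = 0.161·456.688/0.49 = 150.055 sabins (V = 456.688 m³).
ΔA = A₂ − A₁ = 150.055 − 98.090 = 52.0 sabins.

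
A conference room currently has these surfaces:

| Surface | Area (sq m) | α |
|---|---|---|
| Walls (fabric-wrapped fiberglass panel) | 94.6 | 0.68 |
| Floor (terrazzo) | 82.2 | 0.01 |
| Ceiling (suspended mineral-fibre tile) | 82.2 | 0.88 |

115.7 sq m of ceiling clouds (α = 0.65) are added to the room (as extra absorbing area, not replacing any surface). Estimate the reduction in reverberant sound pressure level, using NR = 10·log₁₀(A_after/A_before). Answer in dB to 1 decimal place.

Equivalent absorption area: A_before = 94.6·0.68 + 82.2·0.01 + 82.2·0.88 = 137.486 sq m.
Added absorption = 115.7 × 0.65 = 75.205 sabins.
New total A_after = 212.691 sabins.
NR = 10·log₁₀(212.691/137.486) = 1.9 dB.

1.9 dB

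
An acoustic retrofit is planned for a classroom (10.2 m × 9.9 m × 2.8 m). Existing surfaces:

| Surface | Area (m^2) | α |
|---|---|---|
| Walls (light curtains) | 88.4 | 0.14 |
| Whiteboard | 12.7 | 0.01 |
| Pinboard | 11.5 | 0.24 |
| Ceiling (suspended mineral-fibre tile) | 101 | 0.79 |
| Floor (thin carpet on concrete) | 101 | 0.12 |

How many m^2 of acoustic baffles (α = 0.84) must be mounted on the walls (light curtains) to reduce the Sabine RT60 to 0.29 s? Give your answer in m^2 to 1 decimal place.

A₁ = Σ Sᵢαᵢ = 88.4×0.14 + 12.7×0.01 + 11.5×0.24 + 101×0.79 + 101×0.12 = 107.173 sabins.
V = 282.744 m³. Target absorption A₂ = 0.161 × 282.744 / 0.29 = 156.972 sabins.
Absorption to add: 156.972 − 107.173 = 49.799 sabins.
Each m^2 of panel replacing the walls (light curtains) adds (0.84 − 0.14) = 0.70 sabins.
Panel area = 49.799 / 0.70 = 71.1 m^2.

71.1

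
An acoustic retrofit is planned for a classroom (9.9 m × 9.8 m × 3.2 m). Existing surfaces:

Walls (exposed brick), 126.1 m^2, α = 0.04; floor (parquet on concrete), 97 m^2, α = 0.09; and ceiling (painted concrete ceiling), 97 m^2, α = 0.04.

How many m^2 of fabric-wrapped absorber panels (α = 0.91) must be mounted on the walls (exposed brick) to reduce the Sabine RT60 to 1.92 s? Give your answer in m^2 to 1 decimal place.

Summing Sᵢαᵢ: 5.044 + 8.730 + 3.880 → A₁ = 17.654 sabins.
Required A₂ = 0.161·310.464/1.92 = 26.034 sabins.
Absorption to add: 26.034 − 17.654 = 8.380 sabins.
Net gain per m^2: Δα = 0.91 − 0.04 = 0.87.
Panel area = 8.380 / 0.87 = 9.6 m^2.

9.6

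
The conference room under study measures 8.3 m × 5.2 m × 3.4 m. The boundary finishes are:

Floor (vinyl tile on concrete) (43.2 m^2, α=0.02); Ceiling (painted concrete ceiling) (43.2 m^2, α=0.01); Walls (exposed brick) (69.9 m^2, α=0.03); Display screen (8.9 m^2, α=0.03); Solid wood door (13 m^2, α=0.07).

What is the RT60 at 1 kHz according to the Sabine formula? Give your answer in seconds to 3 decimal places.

5.170 s

A = Σ Sᵢαᵢ = 43.2×0.02 + 43.2×0.01 + 69.9×0.03 + 8.9×0.03 + 13×0.07 = 4.570 sabins.
Volume V = 8.3 × 5.2 × 3.4 = 146.744 m³.
T = 0.161 V/A = 0.161·146.744/4.570 = 5.170 s.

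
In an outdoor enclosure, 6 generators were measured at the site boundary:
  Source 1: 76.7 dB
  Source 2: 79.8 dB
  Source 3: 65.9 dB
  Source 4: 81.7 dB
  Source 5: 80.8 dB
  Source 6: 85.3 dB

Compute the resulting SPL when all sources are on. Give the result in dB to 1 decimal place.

Sum in the linear (power) domain: Σ 10^(Lᵢ/10) = 10^(76.7/10) + 10^(79.8/10) + 10^(65.9/10) + 10^(81.7/10) + 10^(80.8/10) + 10^(85.3/10) = 7.531e+08.
L_total = 10·log₁₀(7.531e+08) = 88.8 dB.

88.8 dB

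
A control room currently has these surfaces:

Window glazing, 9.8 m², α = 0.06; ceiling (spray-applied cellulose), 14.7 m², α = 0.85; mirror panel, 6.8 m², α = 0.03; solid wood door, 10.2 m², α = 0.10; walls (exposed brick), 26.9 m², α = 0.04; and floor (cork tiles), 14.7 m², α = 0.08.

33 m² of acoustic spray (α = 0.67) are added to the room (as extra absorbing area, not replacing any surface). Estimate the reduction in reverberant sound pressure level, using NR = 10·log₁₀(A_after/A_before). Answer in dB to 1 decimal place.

3.7 dB

Total absorption A_before = 9.8×0.06 + 14.7×0.85 + 6.8×0.03 + 10.2×0.10 + 26.9×0.04 + 14.7×0.08
  = 0.588 + 12.495 + 0.204 + 1.020 + 1.076 + 1.176 = 16.559 m² sabins.
Treatment contributes 33·0.67 = 22.110 sabins.
A_after = 16.559 + 22.110 = 38.669 sabins.
NR = 10·log₁₀(38.669/16.559) = 3.7 dB.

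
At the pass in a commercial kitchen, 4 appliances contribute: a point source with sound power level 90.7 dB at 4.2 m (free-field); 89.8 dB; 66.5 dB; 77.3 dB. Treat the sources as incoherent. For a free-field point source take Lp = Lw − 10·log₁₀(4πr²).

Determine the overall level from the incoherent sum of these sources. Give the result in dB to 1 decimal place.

90.1 dB

Source at 4.2 m: Lp = 90.7 − 10·log₁₀(4π·4.2²) = 90.7 − 10·log₁₀(221.671) = 67.2 dB.
Sum in the linear (power) domain: Σ 10^(Lᵢ/10) = 10^(67.2/10) + 10^(89.8/10) + 10^(66.5/10) + 10^(77.3/10) = 1.018e+09.
L_total = 10·log₁₀(1.018e+09) = 90.1 dB.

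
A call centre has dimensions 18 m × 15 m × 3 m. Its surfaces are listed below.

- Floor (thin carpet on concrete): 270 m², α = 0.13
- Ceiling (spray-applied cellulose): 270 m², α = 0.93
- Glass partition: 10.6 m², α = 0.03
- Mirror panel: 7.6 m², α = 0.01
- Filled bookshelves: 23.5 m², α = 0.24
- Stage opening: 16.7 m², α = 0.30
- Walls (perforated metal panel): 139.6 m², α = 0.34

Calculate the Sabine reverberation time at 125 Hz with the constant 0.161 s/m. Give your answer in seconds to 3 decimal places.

Summing Sᵢαᵢ: 35.100 + 251.100 + 0.318 + 0.076 + 5.640 + 5.010 + 47.464 → A = 344.708 sabins.
Room volume: 810 m³.
RT60 = 0.161 · V / A = 0.161 × 810 / 344.708 = 0.378 s.

0.378 sec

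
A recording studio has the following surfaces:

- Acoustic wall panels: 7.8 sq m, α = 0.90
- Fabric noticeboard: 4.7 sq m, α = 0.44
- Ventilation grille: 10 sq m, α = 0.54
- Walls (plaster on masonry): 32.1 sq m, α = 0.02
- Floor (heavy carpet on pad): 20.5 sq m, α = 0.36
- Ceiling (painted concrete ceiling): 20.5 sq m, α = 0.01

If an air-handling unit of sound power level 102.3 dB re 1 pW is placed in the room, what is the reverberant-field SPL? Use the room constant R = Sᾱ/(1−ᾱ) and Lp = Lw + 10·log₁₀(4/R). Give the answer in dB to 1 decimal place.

A = 22.715 sabins; S = 95.6 sq m.
ᾱ = 22.715/95.6 = 0.2376; R = Sᾱ/(1−ᾱ) = 22.715/(1−0.2376) = 29.794 sq m.
Lp = 102.3 + 10·log₁₀(4/29.794) = 102.3 + (-8.72) = 93.6 dB.

93.6 dB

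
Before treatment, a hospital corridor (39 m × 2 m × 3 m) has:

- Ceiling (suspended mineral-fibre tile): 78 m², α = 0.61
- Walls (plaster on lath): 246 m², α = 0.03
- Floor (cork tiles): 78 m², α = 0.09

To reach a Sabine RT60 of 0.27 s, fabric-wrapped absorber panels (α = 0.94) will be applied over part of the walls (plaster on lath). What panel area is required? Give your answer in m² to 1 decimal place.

85.2

Summing Sᵢαᵢ: 47.580 + 7.380 + 7.020 → A₁ = 61.980 sabins.
V = 234 m³. Target absorption A₂ = 0.161 × 234 / 0.27 = 139.533 sabins.
Absorption to add: 139.533 − 61.980 = 77.553 sabins.
Each m² of panel replacing the walls (plaster on lath) adds (0.94 − 0.03) = 0.91 sabins.
Panel area = 77.553 / 0.91 = 85.2 m².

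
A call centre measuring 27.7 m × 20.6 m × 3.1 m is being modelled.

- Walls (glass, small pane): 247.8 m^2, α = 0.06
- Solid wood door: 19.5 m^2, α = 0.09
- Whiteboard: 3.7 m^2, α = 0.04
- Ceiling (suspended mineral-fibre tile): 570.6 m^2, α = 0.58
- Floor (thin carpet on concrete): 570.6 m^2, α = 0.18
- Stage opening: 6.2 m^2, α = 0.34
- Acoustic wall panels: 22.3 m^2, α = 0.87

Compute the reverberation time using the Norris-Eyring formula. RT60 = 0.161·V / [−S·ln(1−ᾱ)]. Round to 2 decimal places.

0.50 seconds

Total surface area S = 247.8 + 19.5 + 3.7 + 570.6 + 570.6 + 6.2 + 22.3 = 1440.7 m^2.
Σ(Sᵢαᵢ) = 247.8×0.06 + 19.5×0.09 + 3.7×0.04 + 570.6×0.58 + 570.6×0.18 + 6.2×0.34 + 22.3×0.87 = 471.936.
ᾱ = 471.936 / 1440.7 = 0.3276.
Eyring denominator: −S ln(1−ᾱ) = 571.817.
V = 27.7 × 20.6 × 3.1 = 1768.922 m³.
RT60 = 0.161 × 1768.922 / 571.817 = 0.50 s.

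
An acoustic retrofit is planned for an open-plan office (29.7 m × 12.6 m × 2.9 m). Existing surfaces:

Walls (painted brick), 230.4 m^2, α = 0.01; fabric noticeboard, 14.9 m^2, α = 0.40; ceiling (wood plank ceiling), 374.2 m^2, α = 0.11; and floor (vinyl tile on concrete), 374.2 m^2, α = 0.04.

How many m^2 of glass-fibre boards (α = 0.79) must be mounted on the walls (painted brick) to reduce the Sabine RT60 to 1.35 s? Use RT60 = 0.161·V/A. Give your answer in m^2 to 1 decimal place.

83.4

Total absorption A₁ = 230.4×0.01 + 14.9×0.40 + 374.2×0.11 + 374.2×0.04
  = 2.304 + 5.960 + 41.162 + 14.968 = 64.394 m^2 sabins.
Required A₂ = 0.161·1085.238/1.35 = 129.425 sabins.
ΔA needed = 129.425 − 64.394 = 65.031 sabins.
Each m^2 of panel replacing the walls (painted brick) adds (0.79 − 0.01) = 0.78 sabins.
Area = ΔA/Δα = 65.031/0.78 = 83.4 m^2.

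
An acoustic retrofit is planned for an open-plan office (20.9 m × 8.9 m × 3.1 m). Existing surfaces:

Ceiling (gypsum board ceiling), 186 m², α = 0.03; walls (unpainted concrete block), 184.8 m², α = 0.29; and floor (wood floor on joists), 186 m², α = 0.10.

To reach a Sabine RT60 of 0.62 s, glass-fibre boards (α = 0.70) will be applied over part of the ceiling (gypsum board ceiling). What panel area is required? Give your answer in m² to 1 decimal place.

Equivalent absorption area: A₁ = 186·0.03 + 184.8·0.29 + 186·0.10 = 77.772 m².
V = 576.631 m³. Target absorption A₂ = 0.161 × 576.631 / 0.62 = 149.738 sabins.
ΔA needed = 149.738 − 77.772 = 71.966 sabins.
Net gain per m²: Δα = 0.70 − 0.03 = 0.67.
Panel area = 71.966 / 0.67 = 107.4 m².

107.4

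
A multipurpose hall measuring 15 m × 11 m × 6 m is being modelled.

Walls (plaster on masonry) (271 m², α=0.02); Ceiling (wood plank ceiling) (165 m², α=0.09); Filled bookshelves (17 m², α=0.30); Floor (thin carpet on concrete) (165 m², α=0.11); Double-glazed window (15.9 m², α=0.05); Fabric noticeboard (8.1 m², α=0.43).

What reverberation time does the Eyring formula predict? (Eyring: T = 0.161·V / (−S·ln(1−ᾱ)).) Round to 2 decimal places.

S = Σ Sᵢ = 642.0 m².
Absorption A = 271·0.02 + 165·0.09 + 17·0.30 + 165·0.11 + 15.9·0.05 + 8.1·0.43 = 47.798 sabins.
ᾱ = 47.798 / 642.0 = 0.0745.
−S·ln(1−ᾱ) = −642.0 × ln(1 − 0.0745) = 49.704.
V = 15 × 11 × 6 = 990 m³.
T = 0.161·V/[−S·ln(1−ᾱ)] = 0.161·990/49.704 = 3.21 s.

3.21 seconds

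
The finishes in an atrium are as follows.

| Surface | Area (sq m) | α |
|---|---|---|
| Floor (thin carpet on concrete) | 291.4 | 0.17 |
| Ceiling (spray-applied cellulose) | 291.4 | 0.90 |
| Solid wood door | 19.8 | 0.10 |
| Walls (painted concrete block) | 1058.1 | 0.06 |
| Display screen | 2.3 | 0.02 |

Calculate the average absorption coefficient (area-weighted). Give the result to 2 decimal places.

0.23

Total surface area S = 1663.0 sq m.
A = 291.4*0.17 + 291.4*0.90 + 19.8*0.10 + 1058.1*0.06 + 2.3*0.02 = 377.310 sabins.
ᾱ = 377.310 / 1663.0 = 0.23.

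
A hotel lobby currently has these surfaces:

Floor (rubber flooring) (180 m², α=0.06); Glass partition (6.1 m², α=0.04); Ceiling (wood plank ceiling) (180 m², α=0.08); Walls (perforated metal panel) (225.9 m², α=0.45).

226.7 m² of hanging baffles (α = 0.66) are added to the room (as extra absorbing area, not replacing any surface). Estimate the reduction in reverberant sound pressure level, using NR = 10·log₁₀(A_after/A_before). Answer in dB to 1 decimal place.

Total absorption A_before = 180·0.06 + 6.1·0.04 + 180·0.08 + 225.9·0.45
  = 10.800 + 0.244 + 14.400 + 101.655 = 127.099 m² sabins.
Added absorption = 226.7 × 0.66 = 149.622 sabins.
A_after = 127.099 + 149.622 = 276.721 sabins.
Reduction = 10 log₁₀(A_after/A_before) = 10 log₁₀(2.1772) = 3.4 dB.

3.4 dB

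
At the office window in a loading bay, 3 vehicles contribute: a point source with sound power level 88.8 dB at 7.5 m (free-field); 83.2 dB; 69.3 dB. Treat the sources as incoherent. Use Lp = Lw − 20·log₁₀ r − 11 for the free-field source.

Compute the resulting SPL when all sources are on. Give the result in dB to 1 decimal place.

83.4 dB

Source at 7.5 m: Lp = 88.8 − 20·log₁₀(7.5) − 11 = 60.3 dB.
Converting to relative power and adding: 10^(60.3/10) + 10^(83.2/10) + 10^(69.3/10) = 2.185e+08.
L_total = 10·log₁₀(2.185e+08) = 83.4 dB.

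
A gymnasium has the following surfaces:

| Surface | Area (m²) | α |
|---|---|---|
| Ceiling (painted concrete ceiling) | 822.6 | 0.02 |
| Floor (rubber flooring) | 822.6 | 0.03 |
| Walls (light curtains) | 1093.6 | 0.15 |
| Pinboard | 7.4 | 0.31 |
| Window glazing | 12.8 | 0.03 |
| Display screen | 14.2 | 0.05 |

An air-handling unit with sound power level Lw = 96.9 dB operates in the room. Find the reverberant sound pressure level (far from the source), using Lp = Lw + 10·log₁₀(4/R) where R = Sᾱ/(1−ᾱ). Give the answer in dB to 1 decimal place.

79.4 dB

Σ(Sᵢαᵢ) = 822.6×0.02 + 822.6×0.03 + 1093.6×0.15 + 7.4×0.31 + 12.8×0.03 + 14.2×0.05 = 208.558; total area S = 2773.2 m².
ᾱ = 0.0752, so room constant R = A/(1−ᾱ) = 225.517 m².
Lp = Lw + 10 log₁₀(4/R) = 96.9 -17.51 = 79.4 dB.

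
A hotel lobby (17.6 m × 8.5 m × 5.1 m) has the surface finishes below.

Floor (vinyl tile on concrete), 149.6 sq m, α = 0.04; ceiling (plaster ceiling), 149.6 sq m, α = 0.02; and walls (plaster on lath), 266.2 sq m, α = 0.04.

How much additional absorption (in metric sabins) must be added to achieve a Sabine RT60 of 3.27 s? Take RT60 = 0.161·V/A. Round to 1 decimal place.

17.9 sabins

A₁ = Σ Sᵢαᵢ = 149.6*0.04 + 149.6*0.02 + 266.2*0.04 = 19.624 sabins.
For T = 3.27 s, need A₂ = 0.161·V/T = 0.161·762.96/3.27 = 37.565 sabins.
Additional absorption ΔA = 37.565 − 19.624 = 17.9 sabins.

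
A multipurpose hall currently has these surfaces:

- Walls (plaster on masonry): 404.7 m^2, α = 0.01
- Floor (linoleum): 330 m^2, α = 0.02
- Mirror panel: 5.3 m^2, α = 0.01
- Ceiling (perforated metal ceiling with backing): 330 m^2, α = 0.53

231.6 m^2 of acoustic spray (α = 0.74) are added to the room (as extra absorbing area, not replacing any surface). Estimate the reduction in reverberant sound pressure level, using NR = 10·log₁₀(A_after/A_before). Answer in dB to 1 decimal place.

Total absorption A_before = 404.7*0.01 + 330*0.02 + 5.3*0.01 + 330*0.53
  = 4.047 + 6.600 + 0.053 + 174.900 = 185.600 m^2 sabins.
Added absorption = 231.6 × 0.74 = 171.384 sabins.
New total A_after = 356.984 sabins.
Reduction = 10 log₁₀(A_after/A_before) = 10 log₁₀(1.9234) = 2.8 dB.

2.8 dB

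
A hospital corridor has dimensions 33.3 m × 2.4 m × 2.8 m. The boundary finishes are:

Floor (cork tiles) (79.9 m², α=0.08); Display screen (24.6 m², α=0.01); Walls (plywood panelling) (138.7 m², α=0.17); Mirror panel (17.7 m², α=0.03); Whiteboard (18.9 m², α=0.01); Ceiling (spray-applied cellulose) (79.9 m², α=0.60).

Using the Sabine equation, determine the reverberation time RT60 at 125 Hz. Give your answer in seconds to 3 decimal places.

A = Σ Sᵢαᵢ = 79.9×0.08 + 24.6×0.01 + 138.7×0.17 + 17.7×0.03 + 18.9×0.01 + 79.9×0.60 = 78.877 sabins.
V = 33.3·2.4·2.8 = 223.776 m³.
RT60 = 0.161 · V / A = 0.161 × 223.776 / 78.877 = 0.457 s.

0.457 sec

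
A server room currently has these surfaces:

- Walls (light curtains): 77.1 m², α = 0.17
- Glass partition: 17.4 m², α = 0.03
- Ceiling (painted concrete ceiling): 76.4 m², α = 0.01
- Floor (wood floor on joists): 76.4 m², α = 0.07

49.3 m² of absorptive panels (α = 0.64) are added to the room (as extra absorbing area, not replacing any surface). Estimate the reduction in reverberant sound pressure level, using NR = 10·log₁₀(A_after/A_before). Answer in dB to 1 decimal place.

4.1 dB

Total absorption A_before = 77.1*0.17 + 17.4*0.03 + 76.4*0.01 + 76.4*0.07
  = 13.107 + 0.522 + 0.764 + 5.348 = 19.741 m² sabins.
Added absorption = 49.3 × 0.64 = 31.552 sabins.
A_after = 19.741 + 31.552 = 51.293 sabins.
Reduction = 10 log₁₀(A_after/A_before) = 10 log₁₀(2.5983) = 4.1 dB.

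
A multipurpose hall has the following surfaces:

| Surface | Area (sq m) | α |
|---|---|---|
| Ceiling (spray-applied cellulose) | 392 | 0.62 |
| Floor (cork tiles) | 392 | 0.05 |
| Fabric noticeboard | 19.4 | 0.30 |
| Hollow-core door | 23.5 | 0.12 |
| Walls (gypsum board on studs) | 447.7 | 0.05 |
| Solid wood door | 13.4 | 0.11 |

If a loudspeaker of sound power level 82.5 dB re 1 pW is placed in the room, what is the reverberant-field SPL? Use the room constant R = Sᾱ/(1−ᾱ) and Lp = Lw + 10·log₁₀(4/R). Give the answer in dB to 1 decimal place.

Σ(Sᵢαᵢ) = 392×0.62 + 392×0.05 + 19.4×0.30 + 23.5×0.12 + 447.7×0.05 + 13.4×0.11 = 295.139; total area S = 1288.0 sq m.
ᾱ = 0.2291, so room constant R = A/(1−ᾱ) = 382.850 sq m.
Lp = 82.5 + 10·log₁₀(4/382.850) = 82.5 + (-19.81) = 62.7 dB.

62.7 dB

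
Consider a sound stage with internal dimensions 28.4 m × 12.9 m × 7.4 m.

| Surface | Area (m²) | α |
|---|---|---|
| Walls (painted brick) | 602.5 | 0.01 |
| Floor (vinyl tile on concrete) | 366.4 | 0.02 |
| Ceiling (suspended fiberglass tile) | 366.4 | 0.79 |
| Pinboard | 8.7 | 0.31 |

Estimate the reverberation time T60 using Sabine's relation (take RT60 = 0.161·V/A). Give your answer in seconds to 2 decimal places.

Equivalent absorption area: A = 602.5·0.01 + 366.4·0.02 + 366.4·0.79 + 8.7·0.31 = 305.506 m².
V = 28.4·12.9·7.4 = 2711.064 m³.
T = 0.161 V/A = 0.161·2711.064/305.506 = 1.43 s.

1.43 sec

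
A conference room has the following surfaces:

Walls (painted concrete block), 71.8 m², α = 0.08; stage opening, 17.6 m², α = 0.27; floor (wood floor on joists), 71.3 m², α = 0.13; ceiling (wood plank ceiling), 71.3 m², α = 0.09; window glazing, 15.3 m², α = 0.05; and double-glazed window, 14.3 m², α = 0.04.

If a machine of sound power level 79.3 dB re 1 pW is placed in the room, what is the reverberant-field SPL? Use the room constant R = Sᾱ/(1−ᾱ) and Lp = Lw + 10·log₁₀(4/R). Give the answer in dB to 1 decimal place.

70.4 dB

Σ(Sᵢαᵢ) = 71.8×0.08 + 17.6×0.27 + 71.3×0.13 + 71.3×0.09 + 15.3×0.05 + 14.3×0.04 = 27.519; total area S = 261.6 m².
ᾱ = 0.1052, so room constant R = A/(1−ᾱ) = 30.754 m².
Lp = 79.3 + 10·log₁₀(4/30.754) = 79.3 + (-8.86) = 70.4 dB.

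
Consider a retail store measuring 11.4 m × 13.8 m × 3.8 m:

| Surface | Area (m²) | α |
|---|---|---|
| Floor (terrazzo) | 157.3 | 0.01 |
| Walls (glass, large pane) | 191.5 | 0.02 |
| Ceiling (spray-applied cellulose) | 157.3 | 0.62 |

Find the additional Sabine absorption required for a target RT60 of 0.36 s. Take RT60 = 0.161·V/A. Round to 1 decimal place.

164.4 sabins

Summing Sᵢαᵢ: 1.573 + 3.830 + 97.526 → A₁ = 102.929 sabins.
Target A₂ = 0.161·597.816/0.36 = 267.357 sabins (V = 597.816 m³).
ΔA = A₂ − A₁ = 267.357 − 102.929 = 164.4 sabins.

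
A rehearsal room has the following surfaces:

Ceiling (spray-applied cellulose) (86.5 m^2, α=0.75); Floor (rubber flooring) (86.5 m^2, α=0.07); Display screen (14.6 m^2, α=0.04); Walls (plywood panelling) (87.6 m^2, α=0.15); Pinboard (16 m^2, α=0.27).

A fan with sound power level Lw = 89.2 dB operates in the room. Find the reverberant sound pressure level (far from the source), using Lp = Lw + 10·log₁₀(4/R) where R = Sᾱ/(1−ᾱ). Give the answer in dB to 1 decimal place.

74.1 dB

A = 88.974 sabins; S = 291.2 m^2.
ᾱ = 0.3055, so room constant R = A/(1−ᾱ) = 128.112 m^2.
Lp = Lw + 10 log₁₀(4/R) = 89.2 -15.06 = 74.1 dB.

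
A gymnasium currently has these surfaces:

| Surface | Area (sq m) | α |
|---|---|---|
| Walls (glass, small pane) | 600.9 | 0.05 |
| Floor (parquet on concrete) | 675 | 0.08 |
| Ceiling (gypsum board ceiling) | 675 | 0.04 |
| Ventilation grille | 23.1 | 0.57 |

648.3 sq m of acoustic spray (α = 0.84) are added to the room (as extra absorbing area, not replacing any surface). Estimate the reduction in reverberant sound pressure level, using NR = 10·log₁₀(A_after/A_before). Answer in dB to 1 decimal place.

Total absorption A_before = 600.9×0.05 + 675×0.08 + 675×0.04 + 23.1×0.57
  = 30.045 + 54.000 + 27.000 + 13.167 = 124.212 sq m sabins.
Treatment contributes 648.3·0.84 = 544.572 sabins.
New total A_after = 668.784 sabins.
Reduction = 10 log₁₀(A_after/A_before) = 10 log₁₀(5.3842) = 7.3 dB.

7.3 dB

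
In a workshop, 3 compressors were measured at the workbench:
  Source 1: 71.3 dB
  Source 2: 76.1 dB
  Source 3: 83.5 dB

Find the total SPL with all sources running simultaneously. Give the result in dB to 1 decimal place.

Σ 10^(Lᵢ/10) = 2.781e+08.
Back to dB: 10·log₁₀ Σ = 84.4 dB.

84.4 dB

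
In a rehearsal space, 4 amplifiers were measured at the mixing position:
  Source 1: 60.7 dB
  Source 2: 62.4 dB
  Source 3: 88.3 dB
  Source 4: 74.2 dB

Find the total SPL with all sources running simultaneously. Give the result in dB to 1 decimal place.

88.5 dB

Sum in the linear (power) domain: Σ 10^(Lᵢ/10) = 10^(60.7/10) + 10^(62.4/10) + 10^(88.3/10) + 10^(74.2/10) = 7.053e+08.
Back to dB: 10·log₁₀ Σ = 88.5 dB.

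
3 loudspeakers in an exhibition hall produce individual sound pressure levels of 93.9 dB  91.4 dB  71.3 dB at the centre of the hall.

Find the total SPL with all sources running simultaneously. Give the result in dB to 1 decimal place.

95.9 dB

Converting to relative power and adding: 10^(93.9/10) + 10^(91.4/10) + 10^(71.3/10) = 3.849e+09.
L_total = 10·log₁₀(3.849e+09) = 95.9 dB.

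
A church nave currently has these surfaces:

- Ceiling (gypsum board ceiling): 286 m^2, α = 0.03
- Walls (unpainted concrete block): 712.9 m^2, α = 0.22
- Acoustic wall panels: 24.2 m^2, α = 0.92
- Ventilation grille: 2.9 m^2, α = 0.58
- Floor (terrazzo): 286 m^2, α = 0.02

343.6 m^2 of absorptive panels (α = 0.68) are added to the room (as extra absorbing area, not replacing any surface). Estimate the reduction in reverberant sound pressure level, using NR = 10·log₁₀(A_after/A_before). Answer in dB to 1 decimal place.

Total absorption A_before = 286×0.03 + 712.9×0.22 + 24.2×0.92 + 2.9×0.58 + 286×0.02
  = 8.580 + 156.838 + 22.264 + 1.682 + 5.720 = 195.084 m^2 sabins.
Added absorption = 343.6 × 0.68 = 233.648 sabins.
New total A_after = 428.732 sabins.
NR = 10·log₁₀(428.732/195.084) = 3.4 dB.

3.4 dB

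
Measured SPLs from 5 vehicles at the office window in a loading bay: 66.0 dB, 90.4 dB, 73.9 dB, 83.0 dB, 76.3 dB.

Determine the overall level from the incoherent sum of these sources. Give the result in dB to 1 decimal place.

91.4 dB

Converting to relative power and adding: 10^(66.0/10) + 10^(90.4/10) + 10^(73.9/10) + 10^(83.0/10) + 10^(76.3/10) = 1.367e+09.
Back to dB: 10·log₁₀ Σ = 91.4 dB.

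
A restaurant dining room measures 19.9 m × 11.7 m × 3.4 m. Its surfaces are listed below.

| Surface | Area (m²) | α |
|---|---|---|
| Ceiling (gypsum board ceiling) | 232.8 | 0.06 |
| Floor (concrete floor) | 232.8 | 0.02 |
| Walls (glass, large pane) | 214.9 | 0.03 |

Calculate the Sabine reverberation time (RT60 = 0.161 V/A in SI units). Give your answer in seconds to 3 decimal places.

Equivalent absorption area: A = 232.8·0.06 + 232.8·0.02 + 214.9·0.03 = 25.071 m².
V = 19.9·11.7·3.4 = 791.622 m³.
Sabine: RT60 = 0.161 × 791.622 / 25.071 = 5.084 s.

5.084 s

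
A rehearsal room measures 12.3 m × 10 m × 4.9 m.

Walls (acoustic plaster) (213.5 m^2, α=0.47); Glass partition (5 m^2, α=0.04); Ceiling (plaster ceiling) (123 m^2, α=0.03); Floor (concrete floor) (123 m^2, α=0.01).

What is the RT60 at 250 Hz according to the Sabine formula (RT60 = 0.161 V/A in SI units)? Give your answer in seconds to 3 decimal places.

0.920 s

Equivalent absorption area: A = 213.5*0.47 + 5*0.04 + 123*0.03 + 123*0.01 = 105.465 m^2.
Room volume: 602.7 m³.
T = 0.161 V/A = 0.161·602.7/105.465 = 0.920 s.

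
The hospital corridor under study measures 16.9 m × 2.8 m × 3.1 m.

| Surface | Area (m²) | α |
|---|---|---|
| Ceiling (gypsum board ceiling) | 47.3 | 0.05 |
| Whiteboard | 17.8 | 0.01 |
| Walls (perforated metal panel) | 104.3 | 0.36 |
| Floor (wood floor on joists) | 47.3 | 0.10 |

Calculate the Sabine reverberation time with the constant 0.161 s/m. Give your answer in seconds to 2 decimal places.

0.53 seconds

Equivalent absorption area: A = 47.3×0.05 + 17.8×0.01 + 104.3×0.36 + 47.3×0.10 = 44.821 m².
Room volume: 146.692 m³.
RT60 = 0.161 · V / A = 0.161 × 146.692 / 44.821 = 0.53 s.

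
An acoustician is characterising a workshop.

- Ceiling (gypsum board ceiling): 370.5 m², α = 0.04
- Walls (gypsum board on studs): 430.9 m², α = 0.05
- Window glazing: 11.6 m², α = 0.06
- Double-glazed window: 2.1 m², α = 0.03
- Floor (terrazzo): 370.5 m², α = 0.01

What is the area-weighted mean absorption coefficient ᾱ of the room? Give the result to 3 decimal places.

0.034

S = Σ Sᵢ = 370.5 + 430.9 + 11.6 + 2.1 + 370.5 = 1185.6 m².
Weighted sum Σ Sα = 40.829.
ᾱ = A/S = 0.034.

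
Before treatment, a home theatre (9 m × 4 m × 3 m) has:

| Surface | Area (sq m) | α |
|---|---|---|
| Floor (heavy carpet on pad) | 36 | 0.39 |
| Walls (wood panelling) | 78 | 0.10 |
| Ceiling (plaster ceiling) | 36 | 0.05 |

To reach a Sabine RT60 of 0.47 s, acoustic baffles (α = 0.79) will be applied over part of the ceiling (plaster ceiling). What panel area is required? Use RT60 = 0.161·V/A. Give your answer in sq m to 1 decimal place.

Summing Sᵢαᵢ: 14.040 + 7.800 + 1.800 → A₁ = 23.640 sabins.
V = 108 m³. Target absorption A₂ = 0.161 × 108 / 0.47 = 36.996 sabins.
Absorption to add: 36.996 − 23.640 = 13.356 sabins.
Each sq m of panel replacing the ceiling (plaster ceiling) adds (0.79 − 0.05) = 0.74 sabins.
Area = ΔA/Δα = 13.356/0.74 = 18.0 sq m.

18.0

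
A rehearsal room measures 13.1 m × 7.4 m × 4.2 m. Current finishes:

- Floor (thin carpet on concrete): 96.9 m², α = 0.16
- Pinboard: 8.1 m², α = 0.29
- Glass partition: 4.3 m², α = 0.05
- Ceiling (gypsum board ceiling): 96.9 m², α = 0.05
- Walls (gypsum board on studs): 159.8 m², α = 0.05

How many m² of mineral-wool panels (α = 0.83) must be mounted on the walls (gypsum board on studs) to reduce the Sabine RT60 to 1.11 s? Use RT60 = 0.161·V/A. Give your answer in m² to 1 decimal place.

Equivalent absorption area: A₁ = 96.9×0.16 + 8.1×0.29 + 4.3×0.05 + 96.9×0.05 + 159.8×0.05 = 30.903 m².
Required A₂ = 0.161·407.148/1.11 = 59.055 sabins.
Absorption to add: 59.055 − 30.903 = 28.152 sabins.
Net gain per m²: Δα = 0.83 − 0.05 = 0.78.
Area = ΔA/Δα = 28.152/0.78 = 36.1 m².

36.1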